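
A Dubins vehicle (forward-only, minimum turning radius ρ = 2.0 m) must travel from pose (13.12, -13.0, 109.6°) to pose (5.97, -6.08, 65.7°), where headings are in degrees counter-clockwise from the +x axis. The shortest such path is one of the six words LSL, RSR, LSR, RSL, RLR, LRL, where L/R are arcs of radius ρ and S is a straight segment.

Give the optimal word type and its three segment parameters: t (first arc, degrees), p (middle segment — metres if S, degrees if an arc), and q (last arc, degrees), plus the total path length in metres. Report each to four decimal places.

Let ψ = atan2(Δy, Δx) = atan2(6.92, -7.15) = 135.9365° be the start→goal bearing.
Normalize: d = |goal − start| / ρ = 9.950322/2.0 = 4.975161, α = (θ_start − ψ) mod 360° = 333.6635° = 5.823526 rad, β = (θ_goal − ψ) mod 360° = 289.7635° = 5.057327 rad.
Common terms: sin α = -0.443643, cos α = 0.896204, sin β = -0.941096, cos β = 0.338138, cos(α−β) = 0.720551, d² = 24.752225. Work in radians in the unit-radius frame; every candidate has L = ρ·(t + p + q).
LSL: p² = 2 + d² − 2cos(α−β) + 2d(sin α − sin β) = 30.260950; p = √p² = 5.500995; φ = atan2(cos β − cos α, d + sin α − sin β) = -0.101623 rad; t = (φ − α) mod 2π = 0.358036 rad, q = (β − φ) mod 2π = 5.158950 rad → L = 2.0·(0.358036 + 5.500995 + 5.158950) = 2.0·11.017981 = 22.035962 m
RSR: p² = 2 + d² − 2cos(α−β) + 2d(sin β − sin α) = 20.361296; p = √p² = 4.512349; φ = atan2(cos α − cos β, d − sin α + sin β) = 0.123993 rad; t = (α − φ) mod 2π = 5.699534 rad, q = (φ − β) mod 2π = 1.349851 rad → L = 2.0·(5.699534 + 4.512349 + 1.349851) = 2.0·11.561734 = 23.123468 m
LSR: p² = d² − 2 + 2cos(α−β) + 2d(sin α + sin β) = 10.414729; p = √p² = 3.227186; φ = atan2(−cos α − cos β, d + sin α + sin β) − atan2(−2, p) = 0.223675 rad; t = (φ − α) mod 2π = 0.683334 rad, q = (φ − β) mod 2π = 1.449533 rad → L = 2.0·(0.683334 + 3.227186 + 1.449533) = 2.0·5.360053 = 10.720106 m
RSL: p² = d² − 2 + 2cos(α−β) − 2d(sin α + sin β) = 37.971926; p = √p² = 6.162136; φ = atan2(cos α + cos β, d − sin α − sin β) − atan2(2, p) = -0.122138 rad; t = (α − φ) mod 2π = 5.945664 rad, q = (β − φ) mod 2π = 5.179464 rad → L = 2.0·(5.945664 + 6.162136 + 5.179464) = 2.0·17.287265 = 34.574530 m
RLR: c = (6 − d² + 2cos(α−β) + 2d(sin α − sin β))/8 = -1.545162, |c| > 1 → infeasible
LRL: c = (6 − d² + 2cos(α−β) − 2d(sin α − sin β))/8 = -2.782619, |c| > 1 → infeasible
Shortest: LSR with L = 10.720106 m ≈ 10.7201 m
Convert LSR to answer units (arcs ×180/π): t = 0.683334·180/π = 39.1521°, p = ρ·p = 2.0·3.227186 = 6.4544 m, q = 1.449533·180/π = 83.0521°, L = 10.7201 m.

LSR: t = 39.1521°, p = 6.4544 m, q = 83.0521°, L = 10.7201 m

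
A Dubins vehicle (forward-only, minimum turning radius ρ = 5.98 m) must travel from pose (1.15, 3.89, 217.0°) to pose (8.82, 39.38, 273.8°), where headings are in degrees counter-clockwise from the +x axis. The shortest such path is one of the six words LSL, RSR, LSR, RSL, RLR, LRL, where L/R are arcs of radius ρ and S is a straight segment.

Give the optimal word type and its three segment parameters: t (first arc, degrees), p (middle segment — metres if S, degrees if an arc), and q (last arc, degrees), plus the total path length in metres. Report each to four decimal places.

RSR: t = 136.9196°, p = 30.7780 m, q = 166.2804°, L = 62.4232 m

Let ψ = atan2(Δy, Δx) = atan2(35.49, 7.67) = 77.8050° be the start→goal bearing.
Normalize: d = |goal − start| / ρ = 36.309351/5.98 = 6.071798, α = (θ_start − ψ) mod 360° = 139.1950° = 2.429412 rad, β = (θ_goal − ψ) mod 360° = 195.9950° = 3.420759 rad.
Common terms: sin α = 0.653486, cos α = -0.756939, sin β = -0.275554, cos β = -0.961286, cos(α−β) = 0.547563, d² = 36.866730. Work in radians in the unit-radius frame; every candidate has L = ρ·(t + p + q).
LSL: p² = 2 + d² − 2cos(α−β) + 2d(sin α − sin β) = 49.053493; p = √p² = 7.003820; φ = atan2(cos β − cos α, d + sin α − sin β) = -0.029181 rad; t = (φ − α) mod 2π = 3.824593 rad, q = (β − φ) mod 2π = 3.449940 rad → L = 5.98·(3.824593 + 7.003820 + 3.449940) = 5.98·14.278352 = 85.384546 m
RSR: p² = 2 + d² − 2cos(α−β) + 2d(sin β − sin α) = 26.489713; p = √p² = 5.146816; φ = atan2(cos α − cos β, d − sin α + sin β) = 0.039714 rad; t = (α − φ) mod 2π = 2.389698 rad, q = (φ − β) mod 2π = 2.902140 rad → L = 5.98·(2.389698 + 5.146816 + 2.902140) = 5.98·10.438654 = 62.423152 m
LSR: p² = d² − 2 + 2cos(α−β) + 2d(sin α + sin β) = 40.551306; p = √p² = 6.367991; φ = atan2(−cos α − cos β, d + sin α + sin β) − atan2(−2, p) = 0.564671 rad; t = (φ − α) mod 2π = 4.418444 rad, q = (φ − β) mod 2π = 3.427097 rad → L = 5.98·(4.418444 + 6.367991 + 3.427097) = 5.98·14.213533 = 84.996925 m
RSL: p² = d² − 2 + 2cos(α−β) − 2d(sin α + sin β) = 31.372406; p = √p² = 5.601108; φ = atan2(cos α + cos β, d − sin α − sin β) − atan2(2, p) = -0.636039 rad; t = (α − φ) mod 2π = 3.065451 rad, q = (β − φ) mod 2π = 4.056798 rad → L = 5.98·(3.065451 + 5.601108 + 4.056798) = 5.98·12.723356 = 76.085671 m
RLR: c = (6 − d² + 2cos(α−β) + 2d(sin α − sin β))/8 = -2.311214, |c| > 1 → infeasible
LRL: c = (6 − d² + 2cos(α−β) − 2d(sin α − sin β))/8 = -5.131687, |c| > 1 → infeasible
Shortest: RSR with L = 62.423152 m ≈ 62.4232 m
Convert RSR to answer units (arcs ×180/π): t = 2.389698·180/π = 136.9196°, p = ρ·p = 5.98·5.146816 = 30.7780 m, q = 2.902140·180/π = 166.2804°, L = 62.4232 m.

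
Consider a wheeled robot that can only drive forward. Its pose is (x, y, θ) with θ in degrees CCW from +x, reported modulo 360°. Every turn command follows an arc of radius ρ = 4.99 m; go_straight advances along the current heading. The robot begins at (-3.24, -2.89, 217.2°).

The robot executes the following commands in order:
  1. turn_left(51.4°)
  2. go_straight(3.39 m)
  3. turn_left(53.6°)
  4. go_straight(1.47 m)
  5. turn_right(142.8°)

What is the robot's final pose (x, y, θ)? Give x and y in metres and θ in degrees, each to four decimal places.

(-5.3134, -24.0301, 179.4000°)

set_pose: (x, y, θ) = (-3.2400, -2.8900, 217.2000°), ρ = 4.99
turn_left(51.4°): centre at ρ to the left, rotate +51.4° → (-5.2116, -6.7428, 268.6000°)
go_straight(3.39): x += 3.39·cos θ, y += 3.39·sin θ → (-5.2944, -10.1318, 268.6000°)
turn_left(53.6°): centre at ρ to the left, rotate +53.6° → (-3.3643, -14.1965, 322.2000°)
go_straight(1.47): x += 1.47·cos θ, y += 1.47·sin θ → (-2.2028, -15.0975, 322.2000°)
turn_right(142.8°): centre at ρ to the right, rotate −142.8° → (-5.3134, -24.0301, 179.4000°)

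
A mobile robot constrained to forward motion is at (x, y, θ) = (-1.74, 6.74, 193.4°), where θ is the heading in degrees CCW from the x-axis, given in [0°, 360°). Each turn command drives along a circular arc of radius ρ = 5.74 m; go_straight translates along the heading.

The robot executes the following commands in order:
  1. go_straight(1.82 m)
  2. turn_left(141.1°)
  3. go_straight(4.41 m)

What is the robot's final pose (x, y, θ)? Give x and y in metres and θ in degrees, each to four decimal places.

(-0.6710, -6.3449, 334.5000°)

set_pose: (x, y, θ) = (-1.7400, 6.7400, 193.4000°), ρ = 5.74
go_straight(1.82): x += 1.82·cos θ, y += 1.82·sin θ → (-3.5105, 6.3182, 193.4000°)
turn_left(141.1°): centre at ρ to the left, rotate +141.1° → (-4.6514, -4.4464, 334.5000°)
go_straight(4.41): x += 4.41·cos θ, y += 4.41·sin θ → (-0.6710, -6.3449, 334.5000°)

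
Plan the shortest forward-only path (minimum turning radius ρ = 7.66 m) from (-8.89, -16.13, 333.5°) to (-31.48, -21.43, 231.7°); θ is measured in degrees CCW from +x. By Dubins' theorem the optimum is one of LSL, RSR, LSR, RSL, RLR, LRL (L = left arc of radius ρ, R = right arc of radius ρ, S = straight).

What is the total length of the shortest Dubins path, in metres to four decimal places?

Let ψ = atan2(Δy, Δx) = atan2(-5.30, -22.59) = -166.7962° be the start→goal bearing.
Normalize: d = |goal − start| / ρ = 23.203407/7.66 = 3.029165, α = (θ_start − ψ) mod 360° = 140.2962° = 2.448631 rad, β = (θ_goal − ψ) mod 360° = 38.4962° = 0.671886 rad.
Common terms: sin α = 0.638818, cos α = -0.769358, sin β = 0.622463, cos β = 0.782649, cos(α−β) = -0.204496, d² = 9.175843. Work in radians in the unit-radius frame; every candidate has L = ρ·(t + p + q).
LSL: p² = 2 + d² − 2cos(α−β) + 2d(sin α − sin β) = 11.683919; p = √p² = 3.418175; φ = atan2(cos β − cos α, d + sin α − sin β) = 0.471301 rad; t = (φ − α) mod 2π = 4.305855 rad, q = (β − φ) mod 2π = 0.200586 rad → L = 7.66·(4.305855 + 3.418175 + 0.200586) = 7.66·7.924615 = 60.702551 m
RSR: p² = 2 + d² − 2cos(α−β) + 2d(sin β − sin α) = 11.485751; p = √p² = 3.389063; φ = atan2(cos α − cos β, d − sin α + sin β) = -0.475683 rad; t = (α − φ) mod 2π = 2.924314 rad, q = (φ − β) mod 2π = 5.135616 rad → L = 7.66·(2.924314 + 3.389063 + 5.135616) = 7.66·11.448994 = 87.699294 m
LSR: p² = d² − 2 + 2cos(α−β) + 2d(sin α + sin β) = 14.408112; p = √p² = 3.795802; φ = atan2(−cos α − cos β, d + sin α + sin β) − atan2(−2, p) = 0.481836 rad; t = (φ − α) mod 2π = 4.316390 rad, q = (φ − β) mod 2π = 6.093135 rad → L = 7.66·(4.316390 + 3.795802 + 6.093135) = 7.66·14.205327 = 108.812801 m
RSL: p² = d² − 2 + 2cos(α−β) − 2d(sin α + sin β) = -0.874410 < 0 → infeasible
RLR: c = (6 − d² + 2cos(α−β) + 2d(sin α − sin β))/8 = -0.435719; p = 2π − arccos c = 4.261552 rad; φ = atan2(cos α − cos β, d − sin α + sin β) = -0.475683 rad; t = (α − φ + p/2) mod 2π = 5.055090 rad, q = (α − β − t + p) mod 2π = 0.983207 rad → L = 7.66·(5.055090 + 4.261552 + 0.983207) = 7.66·10.299849 = 78.896847 m
LRL: c = (6 − d² + 2cos(α−β) − 2d(sin α − sin β))/8 = -0.460490; p = 2π − arccos c = 4.233842 rad; φ = atan2(cos β − cos α, d + sin α − sin β) = 0.471301 rad; t = (φ − α + p/2) mod 2π = 0.139590 rad, q = (β − α − t + p) mod 2π = 2.317507 rad → L = 7.66·(0.139590 + 4.233842 + 2.317507) = 7.66·6.690939 = 51.252591 m
Shortest: LRL with L = 51.252591 m ≈ 51.2526 m

51.2526 m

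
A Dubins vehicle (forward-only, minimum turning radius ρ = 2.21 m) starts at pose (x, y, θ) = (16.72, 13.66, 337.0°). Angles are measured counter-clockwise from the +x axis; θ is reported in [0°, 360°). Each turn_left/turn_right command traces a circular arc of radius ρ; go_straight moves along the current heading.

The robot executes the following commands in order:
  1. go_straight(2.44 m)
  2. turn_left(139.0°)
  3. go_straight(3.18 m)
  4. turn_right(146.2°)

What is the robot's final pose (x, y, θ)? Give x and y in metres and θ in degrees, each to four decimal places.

(23.5199, 21.4467, 329.8000°)

set_pose: (x, y, θ) = (16.7200, 13.6600, 337.0000°), ρ = 2.21
go_straight(2.44): x += 2.44·cos θ, y += 2.44·sin θ → (18.9660, 12.7066, 337.0000°)
turn_left(139.0°): centre at ρ to the left, rotate +139.0° → (21.8159, 15.7097, 476.0000° ≡ 116.0000°)
go_straight(3.18): x += 3.18·cos θ, y += 3.18·sin θ → (20.4219, 18.5679, 116.0000°)
turn_right(146.2°): centre at ρ to the right, rotate −146.2° → (23.5199, 21.4467, -30.2000° ≡ 329.8000°)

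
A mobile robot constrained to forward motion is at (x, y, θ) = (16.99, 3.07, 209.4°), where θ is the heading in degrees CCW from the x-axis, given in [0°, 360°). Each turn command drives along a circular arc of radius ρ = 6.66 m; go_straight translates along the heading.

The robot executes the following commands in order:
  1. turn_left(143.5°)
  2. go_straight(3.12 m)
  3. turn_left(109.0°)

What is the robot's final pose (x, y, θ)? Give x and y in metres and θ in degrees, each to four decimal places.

(29.8724, -1.7446, 101.9000°)

set_pose: (x, y, θ) = (16.9900, 3.0700, 209.4000°), ρ = 6.66
turn_left(143.5°): centre at ρ to the left, rotate +143.5° → (19.4362, -9.3412, 352.9000°)
go_straight(3.12): x += 3.12·cos θ, y += 3.12·sin θ → (22.5323, -9.7269, 352.9000°)
turn_left(109.0°): centre at ρ to the left, rotate +109.0° → (29.8724, -1.7446, 461.9000° ≡ 101.9000°)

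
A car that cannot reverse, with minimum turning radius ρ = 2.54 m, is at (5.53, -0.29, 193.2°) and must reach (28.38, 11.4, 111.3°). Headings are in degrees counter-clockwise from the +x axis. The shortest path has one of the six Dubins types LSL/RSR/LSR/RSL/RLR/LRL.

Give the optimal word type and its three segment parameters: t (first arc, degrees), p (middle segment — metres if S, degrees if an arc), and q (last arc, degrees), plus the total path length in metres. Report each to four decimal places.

Let ψ = atan2(Δy, Δx) = atan2(11.69, 22.85) = 27.0942° be the start→goal bearing.
Normalize: d = |goal − start| / ρ = 25.666683/2.54 = 10.104993, α = (θ_start − ψ) mod 360° = 166.1058° = 2.899094 rad, β = (θ_goal − ψ) mod 360° = 84.2058° = 1.469669 rad.
Common terms: sin α = 0.240129, cos α = -0.970741, sin β = 0.994891, cos β = 0.100955, cos(α−β) = 0.140901, d² = 102.110887. Work in radians in the unit-radius frame; every candidate has L = ρ·(t + p + q).
LSL: p² = 2 + d² − 2cos(α−β) + 2d(sin α − sin β) = 88.575359; p = √p² = 9.411448; φ = atan2(cos β − cos α, d + sin α − sin β) = 0.114119 rad; t = (φ − α) mod 2π = 3.498211 rad, q = (β − φ) mod 2π = 1.355550 rad → L = 2.54·(3.498211 + 9.411448 + 1.355550) = 2.54·14.265209 = 36.233631 m
RSR: p² = 2 + d² − 2cos(α−β) + 2d(sin β − sin α) = 119.082810; p = √p² = 10.912507; φ = atan2(cos α − cos β, d − sin α + sin β) = -0.098367 rad; t = (α − φ) mod 2π = 2.997460 rad, q = (φ − β) mod 2π = 4.715150 rad → L = 2.54·(2.997460 + 10.912507 + 4.715150) = 2.54·18.625117 = 47.307797 m
LSR: p² = d² − 2 + 2cos(α−β) + 2d(sin α + sin β) = 125.352431; p = √p² = 11.196090; φ = atan2(−cos α − cos β, d + sin α + sin β) − atan2(−2, p) = 0.253320 rad; t = (φ − α) mod 2π = 3.637412 rad, q = (φ − β) mod 2π = 5.066836 rad → L = 2.54·(3.637412 + 11.196090 + 5.066836) = 2.54·19.900338 = 50.546858 m
RSL: p² = d² − 2 + 2cos(α−β) − 2d(sin α + sin β) = 75.432948; p = √p² = 8.685214; φ = atan2(cos α + cos β, d − sin α − sin β) − atan2(2, p) = -0.324078 rad; t = (α − φ) mod 2π = 3.223172 rad, q = (β − φ) mod 2π = 1.793747 rad → L = 2.54·(3.223172 + 8.685214 + 1.793747) = 2.54·13.702133 = 34.803418 m
RLR: c = (6 − d² + 2cos(α−β) + 2d(sin α − sin β))/8 = -13.885351, |c| > 1 → infeasible
LRL: c = (6 − d² + 2cos(α−β) − 2d(sin α − sin β))/8 = -10.071920, |c| > 1 → infeasible
Shortest: RSL with L = 34.803418 m ≈ 34.8034 m
Convert RSL to answer units (arcs ×180/π): t = 3.223172·180/π = 184.6741°, p = ρ·p = 2.54·8.685214 = 22.0604 m, q = 1.793747·180/π = 102.7741°, L = 34.8034 m.

RSL: t = 184.6741°, p = 22.0604 m, q = 102.7741°, L = 34.8034 m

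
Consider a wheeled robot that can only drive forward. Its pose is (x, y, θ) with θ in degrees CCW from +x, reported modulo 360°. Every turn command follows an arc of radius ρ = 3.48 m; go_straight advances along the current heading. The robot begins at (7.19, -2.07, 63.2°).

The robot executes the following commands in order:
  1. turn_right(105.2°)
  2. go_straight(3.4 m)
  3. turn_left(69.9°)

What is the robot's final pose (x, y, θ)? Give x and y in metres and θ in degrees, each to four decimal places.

set_pose: (x, y, θ) = (7.1900, -2.0700, 63.2000°), ρ = 3.48
turn_right(105.2°): centre at ρ to the right, rotate −105.2° → (12.6248, -1.0529, -42.0000° ≡ 318.0000°)
go_straight(3.4): x += 3.4·cos θ, y += 3.4·sin θ → (15.1515, -3.3280, 318.0000°)
turn_left(69.9°): centre at ρ to the left, rotate +69.9° → (19.1084, -3.8173, 387.9000° ≡ 27.9000°)

(19.1084, -3.8173, 27.9000°)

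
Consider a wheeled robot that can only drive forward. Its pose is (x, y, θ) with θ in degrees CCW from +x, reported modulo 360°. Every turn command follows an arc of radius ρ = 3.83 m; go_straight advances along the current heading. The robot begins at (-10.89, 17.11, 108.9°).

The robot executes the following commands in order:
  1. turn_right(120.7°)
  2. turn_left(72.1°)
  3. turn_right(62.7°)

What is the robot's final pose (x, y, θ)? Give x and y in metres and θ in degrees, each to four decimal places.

set_pose: (x, y, θ) = (-10.8900, 17.1100, 108.9000°), ρ = 3.83
turn_right(120.7°): centre at ρ to the right, rotate −120.7° → (-6.4833, 22.0997, -11.8000° ≡ 348.2000°)
turn_left(72.1°): centre at ρ to the left, rotate +72.1° → (-2.3732, 23.9511, 420.3000° ≡ 60.3000°)
turn_right(62.7°): centre at ρ to the right, rotate −62.7° → (1.1140, 25.8802, -2.4000° ≡ 357.6000°)

(1.1140, 25.8802, 357.6000°)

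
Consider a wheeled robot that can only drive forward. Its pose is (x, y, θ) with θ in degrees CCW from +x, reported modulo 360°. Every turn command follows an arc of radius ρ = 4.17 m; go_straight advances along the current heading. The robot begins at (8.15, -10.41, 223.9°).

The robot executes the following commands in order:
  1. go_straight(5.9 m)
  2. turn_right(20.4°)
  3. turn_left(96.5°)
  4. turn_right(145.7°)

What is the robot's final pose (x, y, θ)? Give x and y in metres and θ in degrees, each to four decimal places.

(-4.6982, -27.0721, 154.3000°)

set_pose: (x, y, θ) = (8.1500, -10.4100, 223.9000°), ρ = 4.17
go_straight(5.9): x += 5.9·cos θ, y += 5.9·sin θ → (3.8987, -14.5011, 223.9000°)
turn_right(20.4°): centre at ρ to the right, rotate −20.4° → (2.6700, -15.3205, 203.5000°)
turn_left(96.5°): centre at ρ to the left, rotate +96.5° → (0.7215, -21.2297, 300.0000°)
turn_right(145.7°): centre at ρ to the right, rotate −145.7° → (-4.6982, -27.0721, 154.3000°)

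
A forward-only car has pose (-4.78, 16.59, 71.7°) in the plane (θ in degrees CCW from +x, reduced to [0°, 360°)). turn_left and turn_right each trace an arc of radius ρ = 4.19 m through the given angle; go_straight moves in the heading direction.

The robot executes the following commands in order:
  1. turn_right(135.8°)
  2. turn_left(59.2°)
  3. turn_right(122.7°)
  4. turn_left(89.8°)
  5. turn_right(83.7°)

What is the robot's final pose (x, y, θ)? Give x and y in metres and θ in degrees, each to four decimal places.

set_pose: (x, y, θ) = (-4.7800, 16.5900, 71.7000°), ρ = 4.19
turn_right(135.8°): centre at ρ to the right, rotate −135.8° → (2.9672, 17.1046, -64.1000° ≡ 295.9000°)
turn_left(59.2°): centre at ρ to the left, rotate +59.2° → (6.3785, 14.7601, 355.1000°)
turn_right(122.7°): centre at ρ to the right, rotate −122.7° → (9.3403, 8.0289, 232.4000°)
turn_left(89.8°): centre at ρ to the left, rotate +89.8° → (10.0919, 2.1616, 322.2000°)
turn_right(83.7°): centre at ρ to the right, rotate −83.7° → (11.0964, -3.3384, 238.5000°)

(11.0964, -3.3384, 238.5000°)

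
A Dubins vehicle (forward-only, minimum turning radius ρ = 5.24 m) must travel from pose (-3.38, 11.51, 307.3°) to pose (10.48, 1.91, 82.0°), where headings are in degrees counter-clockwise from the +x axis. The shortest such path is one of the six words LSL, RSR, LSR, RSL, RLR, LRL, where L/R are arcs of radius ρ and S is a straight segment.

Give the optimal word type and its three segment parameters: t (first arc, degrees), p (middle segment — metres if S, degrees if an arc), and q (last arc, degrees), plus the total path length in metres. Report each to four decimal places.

RSL: t = 19.4779°, p = 9.3517 m, q = 154.1779°, L = 25.2334 m

Let ψ = atan2(Δy, Δx) = atan2(-9.60, 13.86) = -34.7080° be the start→goal bearing.
Normalize: d = |goal − start| / ρ = 16.860000/5.24 = 3.217557, α = (θ_start − ψ) mod 360° = 342.0080° = 5.969167 rad, β = (θ_goal − ψ) mod 360° = 116.7080° = 2.036940 rad.
Common terms: sin α = -0.308883, cos α = 0.951100, sin β = 0.893308, cos β = -0.449445, cos(α−β) = -0.703395, d² = 10.352675. Work in radians in the unit-radius frame; every candidate has L = ρ·(t + p + q).
LSL: p² = 2 + d² − 2cos(α−β) + 2d(sin α − sin β) = 6.023223; p = √p² = 2.454226; φ = atan2(cos β − cos α, d + sin α − sin β) = -0.607317 rad; t = (φ − α) mod 2π = 5.989887 rad, q = (β − φ) mod 2π = 2.644257 rad → L = 5.24·(5.989887 + 2.454226 + 2.644257) = 5.24·11.088369 = 58.103056 m
RSR: p² = 2 + d² − 2cos(α−β) + 2d(sin β − sin α) = 21.495705; p = √p² = 4.636346; φ = atan2(cos α − cos β, d − sin α + sin β) = 0.306873 rad; t = (α − φ) mod 2π = 5.662293 rad, q = (φ − β) mod 2π = 4.553119 rad → L = 5.24·(5.662293 + 4.636346 + 4.553119) = 5.24·14.851758 = 77.823213 m
LSR: p² = d² − 2 + 2cos(α−β) + 2d(sin α + sin β) = 10.706726; p = √p² = 3.272113; φ = atan2(−cos α − cos β, d + sin α + sin β) − atan2(−2, p) = 0.417445 rad; t = (φ − α) mod 2π = 0.731464 rad, q = (φ − β) mod 2π = 4.663691 rad → L = 5.24·(0.731464 + 3.272113 + 4.663691) = 5.24·8.667268 = 45.416482 m
RSL: p² = d² − 2 + 2cos(α−β) − 2d(sin α + sin β) = 3.185044; p = √p² = 1.784669; φ = atan2(cos α + cos β, d − sin α − sin β) − atan2(2, p) = -0.653972 rad; t = (α − φ) mod 2π = 0.339953 rad, q = (β − φ) mod 2π = 2.690912 rad → L = 5.24·(0.339953 + 1.784669 + 2.690912) = 5.24·4.815534 = 25.233398 m
RLR: c = (6 − d² + 2cos(α−β) + 2d(sin α − sin β))/8 = -1.686963, |c| > 1 → infeasible
LRL: c = (6 − d² + 2cos(α−β) − 2d(sin α − sin β))/8 = 0.247097; p = 2π − arccos c = 4.962072 rad; φ = atan2(cos β − cos α, d + sin α − sin β) = -0.607317 rad; t = (φ − α + p/2) mod 2π = 2.187738 rad, q = (β − α − t + p) mod 2π = 5.125293 rad → L = 5.24·(2.187738 + 4.962072 + 5.125293) = 5.24·12.275103 = 64.321540 m
Shortest: RSL with L = 25.233398 m ≈ 25.2334 m
Convert RSL to answer units (arcs ×180/π): t = 0.339953·180/π = 19.4779°, p = ρ·p = 5.24·1.784669 = 9.3517 m, q = 2.690912·180/π = 154.1779°, L = 25.2334 m.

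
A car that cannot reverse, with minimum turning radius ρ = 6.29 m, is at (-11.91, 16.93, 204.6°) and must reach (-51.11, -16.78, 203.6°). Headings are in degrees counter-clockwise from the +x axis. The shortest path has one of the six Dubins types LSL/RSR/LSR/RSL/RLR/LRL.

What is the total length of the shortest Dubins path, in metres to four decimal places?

Let ψ = atan2(Δy, Δx) = atan2(-33.71, -39.20) = -139.3061° be the start→goal bearing.
Normalize: d = |goal − start| / ρ = 51.701103/6.29 = 8.219571, α = (θ_start − ψ) mod 360° = 343.9061° = 6.002295 rad, β = (θ_goal − ψ) mod 360° = 342.9061° = 5.984841 rad.
Common terms: sin α = -0.277212, cos α = 0.960809, sin β = -0.293938, cos β = 0.955825, cos(α−β) = 0.999848, d² = 67.561352. Work in radians in the unit-radius frame; every candidate has L = ρ·(t + p + q).
LSL: p² = 2 + d² − 2cos(α−β) + 2d(sin α − sin β) = 67.836621; p = √p² = 8.236299; φ = atan2(cos β − cos α, d + sin α − sin β) = -0.000605 rad; t = (φ − α) mod 2π = 0.280286 rad, q = (β − φ) mod 2π = 5.985447 rad → L = 6.29·(0.280286 + 8.236299 + 5.985447) = 6.29·14.502031 = 91.217775 m
RSR: p² = 2 + d² − 2cos(α−β) + 2d(sin β − sin α) = 67.286692; p = √p² = 8.202847; φ = atan2(cos α − cos β, d − sin α + sin β) = 0.000608 rad; t = (α − φ) mod 2π = 6.001687 rad, q = (φ − β) mod 2π = 0.298952 rad → L = 6.29·(6.001687 + 8.202847 + 0.298952) = 6.29·14.503485 = 91.226922 m
LSR: p² = d² − 2 + 2cos(α−β) + 2d(sin α + sin β) = 58.171843; p = √p² = 7.627047; φ = atan2(−cos α − cos β, d + sin α + sin β) − atan2(−2, p) = 0.010915 rad; t = (φ − α) mod 2π = 0.291806 rad, q = (φ − β) mod 2π = 0.309259 rad → L = 6.29·(0.291806 + 7.627047 + 0.309259) = 6.29·8.228111 = 51.754821 m
RSL: p² = d² − 2 + 2cos(α−β) − 2d(sin α + sin β) = 76.950252; p = √p² = 8.772129; φ = atan2(cos α + cos β, d − sin α − sin β) − atan2(2, p) = -0.009493 rad; t = (α − φ) mod 2π = 6.011788 rad, q = (β − φ) mod 2π = 5.994335 rad → L = 6.29·(6.011788 + 8.772129 + 5.994335) = 6.29·20.778252 = 130.695206 m
RLR: c = (6 − d² + 2cos(α−β) + 2d(sin α − sin β))/8 = -7.410837, |c| > 1 → infeasible
LRL: c = (6 − d² + 2cos(α−β) − 2d(sin α − sin β))/8 = -7.479578, |c| > 1 → infeasible
Shortest: LSR with L = 51.754821 m ≈ 51.7548 m

51.7548 m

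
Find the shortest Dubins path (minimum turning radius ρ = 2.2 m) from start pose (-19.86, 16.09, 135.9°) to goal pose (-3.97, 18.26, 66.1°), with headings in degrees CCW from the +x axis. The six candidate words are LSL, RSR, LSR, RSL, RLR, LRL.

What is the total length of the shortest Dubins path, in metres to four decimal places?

20.4539 m

Let ψ = atan2(Δy, Δx) = atan2(2.17, 15.89) = 7.7764° be the start→goal bearing.
Normalize: d = |goal − start| / ρ = 16.037487/2.2 = 7.289767, α = (θ_start − ψ) mod 360° = 128.1236° = 2.236178 rad, β = (θ_goal − ψ) mod 360° = 58.3236° = 1.017938 rad.
Common terms: sin α = 0.786681, cos α = -0.617360, sin β = 0.851027, cos β = 0.525122, cos(α−β) = 0.345298, d² = 53.140702. Work in radians in the unit-radius frame; every candidate has L = ρ·(t + p + q).
LSL: p² = 2 + d² − 2cos(α−β) + 2d(sin α − sin β) = 53.511970; p = √p² = 7.315188; φ = atan2(cos β − cos α, d + sin α − sin β) = 0.156821 rad; t = (φ − α) mod 2π = 4.203828 rad, q = (β − φ) mod 2π = 0.861117 rad → L = 2.2·(4.203828 + 7.315188 + 0.861117) = 2.2·12.380133 = 27.236293 m
RSR: p² = 2 + d² − 2cos(α−β) + 2d(sin β − sin α) = 55.388242; p = √p² = 7.442328; φ = atan2(cos α − cos β, d − sin α + sin β) = -0.154121 rad; t = (α − φ) mod 2π = 2.390299 rad, q = (φ − β) mod 2π = 5.111126 rad → L = 2.2·(2.390299 + 7.442328 + 5.111126) = 2.2·14.943753 = 32.876256 m
LSR: p² = d² − 2 + 2cos(α−β) + 2d(sin α + sin β) = 75.708323; p = √p² = 8.701053; φ = atan2(−cos α − cos β, d + sin α + sin β) − atan2(−2, p) = 0.236264 rad; t = (φ − α) mod 2π = 4.283271 rad, q = (φ − β) mod 2π = 5.501511 rad → L = 2.2·(4.283271 + 8.701053 + 5.501511) = 2.2·18.485836 = 40.668839 m
RSL: p² = d² − 2 + 2cos(α−β) − 2d(sin α + sin β) = 27.954275; p = √p² = 5.287180; φ = atan2(cos α + cos β, d − sin α − sin β) − atan2(2, p) = -0.377955 rad; t = (α − φ) mod 2π = 2.614134 rad, q = (β − φ) mod 2π = 1.395894 rad → L = 2.2·(2.614134 + 5.287180 + 1.395894) = 2.2·9.297207 = 20.453856 m
RLR: c = (6 − d² + 2cos(α−β) + 2d(sin α − sin β))/8 = -5.923530, |c| > 1 → infeasible
LRL: c = (6 − d² + 2cos(α−β) − 2d(sin α − sin β))/8 = -5.688996, |c| > 1 → infeasible
Shortest: RSL with L = 20.453856 m ≈ 20.4539 m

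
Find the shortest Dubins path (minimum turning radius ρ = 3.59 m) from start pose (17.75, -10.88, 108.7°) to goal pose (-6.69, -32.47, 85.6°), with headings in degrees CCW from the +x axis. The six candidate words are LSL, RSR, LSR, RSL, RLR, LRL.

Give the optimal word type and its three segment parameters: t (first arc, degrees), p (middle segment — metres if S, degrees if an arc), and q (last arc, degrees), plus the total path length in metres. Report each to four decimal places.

Let ψ = atan2(Δy, Δx) = atan2(-21.59, -24.44) = -138.5430° be the start→goal bearing.
Normalize: d = |goal − start| / ρ = 32.610454/3.59 = 9.083692, α = (θ_start − ψ) mod 360° = 247.2430° = 4.315205 rad, β = (θ_goal − ψ) mod 360° = 224.1430° = 3.912034 rad.
Common terms: sin α = -0.922154, cos α = -0.386823, sin β = -0.696452, cos β = -0.717604, cos(α−β) = 0.919821, d² = 82.513458. Work in radians in the unit-radius frame; every candidate has L = ρ·(t + p + q).
LSL: p² = 2 + d² − 2cos(α−β) + 2d(sin α − sin β) = 78.573398; p = √p² = 8.864164; φ = atan2(cos β − cos α, d + sin α − sin β) = -0.037325 rad; t = (φ − α) mod 2π = 1.930655 rad, q = (β − φ) mod 2π = 3.949359 rad → L = 3.59·(1.930655 + 8.864164 + 3.949359) = 3.59·14.744178 = 52.931599 m
RSR: p² = 2 + d² − 2cos(α−β) + 2d(sin β − sin α) = 86.774232; p = √p² = 9.315269; φ = atan2(cos α − cos β, d − sin α + sin β) = 0.035517 rad; t = (α − φ) mod 2π = 4.279688 rad, q = (φ − β) mod 2π = 2.406669 rad → L = 3.59·(4.279688 + 9.315269 + 2.406669) = 3.59·16.001625 = 57.445834 m
LSR: p² = d² − 2 + 2cos(α−β) + 2d(sin α + sin β) = 52.947274; p = √p² = 7.276488; φ = atan2(−cos α − cos β, d + sin α + sin β) − atan2(−2, p) = 0.415114 rad; t = (φ − α) mod 2π = 2.383095 rad, q = (φ − β) mod 2π = 2.786266 rad → L = 3.59·(2.383095 + 7.276488 + 2.786266) = 3.59·12.445849 = 44.680597 m
RSL: p² = d² − 2 + 2cos(α−β) − 2d(sin α + sin β) = 111.758928; p = √p² = 10.571610; φ = atan2(cos α + cos β, d − sin α − sin β) − atan2(2, p) = -0.289807 rad; t = (α − φ) mod 2π = 4.605012 rad, q = (β − φ) mod 2π = 4.201841 rad → L = 3.59·(4.605012 + 10.571610 + 4.201841) = 3.59·19.378463 = 69.568681 m
RLR: c = (6 − d² + 2cos(α−β) + 2d(sin α − sin β))/8 = -9.846779, |c| > 1 → infeasible
LRL: c = (6 − d² + 2cos(α−β) − 2d(sin α − sin β))/8 = -8.821675, |c| > 1 → infeasible
Shortest: LSR with L = 44.680597 m ≈ 44.6806 m
Convert LSR to answer units (arcs ×180/π): t = 2.383095·180/π = 136.5413°, p = ρ·p = 3.59·7.276488 = 26.1226 m, q = 2.786266·180/π = 159.6413°, L = 44.6806 m.

LSR: t = 136.5413°, p = 26.1226 m, q = 159.6413°, L = 44.6806 m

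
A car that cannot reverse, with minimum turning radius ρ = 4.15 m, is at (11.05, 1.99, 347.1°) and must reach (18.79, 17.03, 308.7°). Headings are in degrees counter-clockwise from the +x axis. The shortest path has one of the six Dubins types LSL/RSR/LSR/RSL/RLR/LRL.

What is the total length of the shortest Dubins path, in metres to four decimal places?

27.6224 m

Let ψ = atan2(Δy, Δx) = atan2(15.04, 7.74) = 62.7684° be the start→goal bearing.
Normalize: d = |goal − start| / ρ = 16.914763/4.15 = 4.075846, α = (θ_start − ψ) mod 360° = 284.3316° = 4.962523 rad, β = (θ_goal − ψ) mod 360° = 245.9316° = 4.292316 rad.
Common terms: sin α = -0.968879, cos α = 0.247533, sin β = -0.913059, cos β = -0.407827, cos(α−β) = 0.783693, d² = 16.612524. Work in radians in the unit-radius frame; every candidate has L = ρ·(t + p + q).
LSL: p² = 2 + d² − 2cos(α−β) + 2d(sin α − sin β) = 16.590109; p = √p² = 4.073096; φ = atan2(cos β − cos α, d + sin α − sin β) = -0.161602 rad; t = (φ − α) mod 2π = 1.159060 rad, q = (β − φ) mod 2π = 4.453918 rad → L = 4.15·(1.159060 + 4.073096 + 4.453918) = 4.15·9.686075 = 40.197210 m
RSR: p² = 2 + d² − 2cos(α−β) + 2d(sin β − sin α) = 17.500166; p = √p² = 4.183320; φ = atan2(cos α − cos β, d − sin α + sin β) = 0.157308 rad; t = (α − φ) mod 2π = 4.805214 rad, q = (φ − β) mod 2π = 2.148177 rad → L = 4.15·(4.805214 + 4.183320 + 2.148177) = 4.15·11.136712 = 46.217353 m
LSR: p² = d² − 2 + 2cos(α−β) + 2d(sin α + sin β) = 0.838926; p = √p² = 0.915929; φ = atan2(−cos α − cos β, d + sin α + sin β) − atan2(−2, p) = 1.214272 rad; t = (φ − α) mod 2π = 2.534935 rad, q = (φ − β) mod 2π = 3.205141 rad → L = 4.15·(2.534935 + 0.915929 + 3.205141) = 4.15·6.656005 = 27.622422 m
RSL: p² = d² − 2 + 2cos(α−β) − 2d(sin α + sin β) = 31.520897; p = √p² = 5.614347; φ = atan2(cos α + cos β, d − sin α − sin β) − atan2(2, p) = -0.369113 rad; t = (α − φ) mod 2π = 5.331635 rad, q = (β − φ) mod 2π = 4.661429 rad → L = 4.15·(5.331635 + 5.614347 + 4.661429) = 4.15·15.607412 = 64.770758 m
RLR: c = (6 − d² + 2cos(α−β) + 2d(sin α − sin β))/8 = -1.187521, |c| > 1 → infeasible
LRL: c = (6 − d² + 2cos(α−β) − 2d(sin α − sin β))/8 = -1.073764, |c| > 1 → infeasible
Shortest: LSR with L = 27.622422 m ≈ 27.6224 m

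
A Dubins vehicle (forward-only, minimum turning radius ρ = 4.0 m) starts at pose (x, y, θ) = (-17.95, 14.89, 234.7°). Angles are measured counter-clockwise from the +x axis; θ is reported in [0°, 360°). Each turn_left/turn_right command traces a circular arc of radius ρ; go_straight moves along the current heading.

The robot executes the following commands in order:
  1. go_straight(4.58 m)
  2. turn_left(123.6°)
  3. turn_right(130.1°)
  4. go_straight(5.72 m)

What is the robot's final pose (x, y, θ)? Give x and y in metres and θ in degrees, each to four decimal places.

(-18.4000, -6.0861, 228.2000°)

set_pose: (x, y, θ) = (-17.9500, 14.8900, 234.7000°), ρ = 4.0
go_straight(4.58): x += 4.58·cos θ, y += 4.58·sin θ → (-20.5966, 11.1521, 234.7000°)
turn_left(123.6°): centre at ρ to the left, rotate +123.6° → (-17.4507, 4.8424, 358.3000°)
turn_right(130.1°): centre at ρ to the right, rotate −130.1° → (-14.5875, -1.8219, 228.2000°)
go_straight(5.72): x += 5.72·cos θ, y += 5.72·sin θ → (-18.4000, -6.0861, 228.2000°)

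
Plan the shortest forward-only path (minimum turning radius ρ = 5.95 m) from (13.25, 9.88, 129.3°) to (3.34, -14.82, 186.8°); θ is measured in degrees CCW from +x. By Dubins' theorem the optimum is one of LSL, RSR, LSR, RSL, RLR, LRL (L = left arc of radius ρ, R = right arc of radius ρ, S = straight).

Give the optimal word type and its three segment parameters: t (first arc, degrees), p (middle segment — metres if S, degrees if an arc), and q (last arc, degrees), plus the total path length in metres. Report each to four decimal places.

Let ψ = atan2(Δy, Δx) = atan2(-24.70, -9.91) = -111.8614° be the start→goal bearing.
Normalize: d = |goal − start| / ρ = 26.613870/5.95 = 4.472919, α = (θ_start − ψ) mod 360° = 241.1614° = 4.209060 rad, β = (θ_goal − ψ) mod 360° = 298.6614° = 5.212624 rad.
Common terms: sin α = -0.875982, cos α = -0.482344, sin β = -0.877470, cos β = 0.479632, cos(α−β) = 0.537300, d² = 20.007008. Work in radians in the unit-radius frame; every candidate has L = ρ·(t + p + q).
LSL: p² = 2 + d² − 2cos(α−β) + 2d(sin α − sin β) = 20.945720; p = √p² = 4.576649; φ = atan2(cos β − cos α, d + sin α − sin β) = 0.211772 rad; t = (φ − α) mod 2π = 2.285897 rad, q = (β − φ) mod 2π = 5.000853 rad → L = 5.95·(2.285897 + 4.576649 + 5.000853) = 5.95·11.863399 = 70.587224 m
RSR: p² = 2 + d² − 2cos(α−β) + 2d(sin β − sin α) = 20.919098; p = √p² = 4.573740; φ = atan2(cos α − cos β, d − sin α + sin β) = -0.211908 rad; t = (α − φ) mod 2π = 4.420968 rad, q = (φ − β) mod 2π = 0.858653 rad → L = 5.95·(4.420968 + 4.573740 + 0.858653) = 5.95·9.853361 = 58.627498 m
LSR: p² = d² − 2 + 2cos(α−β) + 2d(sin α + sin β) = 3.395513; p = √p² = 1.842692; φ = atan2(−cos α − cos β, d + sin α + sin β) − atan2(−2, p) = 0.827310 rad; t = (φ − α) mod 2π = 2.901435 rad, q = (φ − β) mod 2π = 1.897871 rad → L = 5.95·(2.901435 + 1.842692 + 1.897871) = 5.95·6.641997 = 39.519884 m
RSL: p² = d² − 2 + 2cos(α−β) − 2d(sin α + sin β) = 34.767701; p = √p² = 5.896414; φ = atan2(cos α + cos β, d − sin α − sin β) − atan2(2, p) = -0.327447 rad; t = (α − φ) mod 2π = 4.536507 rad, q = (β − φ) mod 2π = 5.540071 rad → L = 5.95·(4.536507 + 5.896414 + 5.540071) = 5.95·15.972993 = 95.039308 m
RLR: c = (6 − d² + 2cos(α−β) + 2d(sin α − sin β))/8 = -1.614887, |c| > 1 → infeasible
LRL: c = (6 − d² + 2cos(α−β) − 2d(sin α − sin β))/8 = -1.618215, |c| > 1 → infeasible
Shortest: LSR with L = 39.519884 m ≈ 39.5199 m
Convert LSR to answer units (arcs ×180/π): t = 2.901435·180/π = 166.2400°, p = ρ·p = 5.95·1.842692 = 10.9640 m, q = 1.897871·180/π = 108.7400°, L = 39.5199 m.

LSR: t = 166.2400°, p = 10.9640 m, q = 108.7400°, L = 39.5199 m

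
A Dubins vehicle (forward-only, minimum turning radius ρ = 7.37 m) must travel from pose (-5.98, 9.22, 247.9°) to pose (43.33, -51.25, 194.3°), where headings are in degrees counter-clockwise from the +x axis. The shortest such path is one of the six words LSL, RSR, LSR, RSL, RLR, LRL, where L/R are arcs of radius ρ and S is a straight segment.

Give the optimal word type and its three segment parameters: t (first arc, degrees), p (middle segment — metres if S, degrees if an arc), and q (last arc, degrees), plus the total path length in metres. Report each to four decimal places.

LSR: t = 74.0412°, p = 63.1817 m, q = 127.6412°, L = 89.1242 m

Let ψ = atan2(Δy, Δx) = atan2(-60.47, 49.31) = -50.8046° be the start→goal bearing.
Normalize: d = |goal − start| / ρ = 78.026258/7.37 = 10.587009, α = (θ_start − ψ) mod 360° = 298.7046° = 5.213379 rad, β = (θ_goal − ψ) mod 360° = 245.1046° = 4.277883 rad.
Common terms: sin α = -0.877107, cos α = 0.480294, sin β = -0.907078, cos β = -0.420963, cos(α−β) = 0.593419, d² = 112.084766. Work in radians in the unit-radius frame; every candidate has L = ρ·(t + p + q).
LSL: p² = 2 + d² − 2cos(α−β) + 2d(sin α − sin β) = 113.532526; p = √p² = 10.655164; φ = atan2(cos β − cos α, d + sin α − sin β) = -0.084685 rad; t = (φ − α) mod 2π = 0.985121 rad, q = (β − φ) mod 2π = 4.362568 rad → L = 7.37·(0.985121 + 10.655164 + 4.362568) = 7.37·16.002853 = 117.941027 m
RSR: p² = 2 + d² − 2cos(α−β) + 2d(sin β − sin α) = 112.263329; p = √p² = 10.595439; φ = atan2(cos α − cos β, d − sin α + sin β) = 0.085164 rad; t = (α − φ) mod 2π = 5.128215 rad, q = (φ − β) mod 2π = 2.090466 rad → L = 7.37·(5.128215 + 10.595439 + 2.090466) = 7.37·17.814121 = 131.290071 m
LSR: p² = d² − 2 + 2cos(α−β) + 2d(sin α + sin β) = 73.493229; p = √p² = 8.572819; φ = atan2(−cos α − cos β, d + sin α + sin β) − atan2(−2, p) = 0.222456 rad; t = (φ − α) mod 2π = 1.292262 rad, q = (φ − β) mod 2π = 2.227759 rad → L = 7.37·(1.292262 + 8.572819 + 2.227759) = 7.37·12.092840 = 89.124231 m
RSL: p² = d² − 2 + 2cos(α−β) − 2d(sin α + sin β) = 149.049978; p = √p² = 12.208603; φ = atan2(cos α + cos β, d − sin α − sin β) − atan2(2, p) = -0.157581 rad; t = (α − φ) mod 2π = 5.370960 rad, q = (β − φ) mod 2π = 4.435463 rad → L = 7.37·(5.370960 + 12.208603 + 4.435463) = 7.37·22.015026 = 162.250741 m
RLR: c = (6 − d² + 2cos(α−β) + 2d(sin α − sin β))/8 = -13.032916, |c| > 1 → infeasible
LRL: c = (6 − d² + 2cos(α−β) − 2d(sin α − sin β))/8 = -13.191566, |c| > 1 → infeasible
Shortest: LSR with L = 89.124231 m ≈ 89.1242 m
Convert LSR to answer units (arcs ×180/π): t = 1.292262·180/π = 74.0412°, p = ρ·p = 7.37·8.572819 = 63.1817 m, q = 2.227759·180/π = 127.6412°, L = 89.1242 m.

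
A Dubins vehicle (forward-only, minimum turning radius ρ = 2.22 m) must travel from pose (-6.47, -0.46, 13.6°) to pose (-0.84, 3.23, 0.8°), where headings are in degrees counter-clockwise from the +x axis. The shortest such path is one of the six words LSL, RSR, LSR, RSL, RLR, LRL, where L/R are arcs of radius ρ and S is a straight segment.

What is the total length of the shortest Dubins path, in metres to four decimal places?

6.8367 m

Let ψ = atan2(Δy, Δx) = atan2(3.69, 5.63) = 33.2415° be the start→goal bearing.
Normalize: d = |goal − start| / ρ = 6.731493/2.22 = 3.032204, α = (θ_start − ψ) mod 360° = 340.3585° = 5.940376 rad, β = (θ_goal − ψ) mod 360° = 327.5585° = 5.716974 rad.
Common terms: sin α = -0.336134, cos α = 0.941814, sin β = -0.536439, cos β = 0.843939, cos(α−β) = 0.975149, d² = 9.194262. Work in radians in the unit-radius frame; every candidate has L = ρ·(t + p + q).
LSL: p² = 2 + d² − 2cos(α−β) + 2d(sin α − sin β) = 10.458690; p = √p² = 3.233990; φ = atan2(cos β − cos α, d + sin α − sin β) = -0.030269 rad; t = (φ − α) mod 2π = 0.312540 rad, q = (β − φ) mod 2π = 5.747243 rad → L = 2.22·(0.312540 + 3.233990 + 5.747243) = 2.22·9.293773 = 20.632176 m
RSR: p² = 2 + d² − 2cos(α−β) + 2d(sin β − sin α) = 8.029236; p = √p² = 2.833591; φ = atan2(cos α − cos β, d − sin α + sin β) = 0.034548 rad; t = (α − φ) mod 2π = 5.905828 rad, q = (φ − β) mod 2π = 0.600759 rad → L = 2.22·(5.905828 + 2.833591 + 0.600759) = 2.22·9.340178 = 20.735195 m
LSR: p² = d² − 2 + 2cos(α−β) + 2d(sin α + sin β) = 3.852922; p = √p² = 1.962886; φ = atan2(−cos α − cos β, d + sin α + sin β) − atan2(−2, p) = 0.103846 rad; t = (φ − α) mod 2π = 0.446656 rad, q = (φ − β) mod 2π = 0.670058 rad → L = 2.22·(0.446656 + 1.962886 + 0.670058) = 2.22·3.079600 = 6.836711 m
RSL: p² = d² − 2 + 2cos(α−β) − 2d(sin α + sin β) = 14.436199; p = √p² = 3.799500; φ = atan2(cos α + cos β, d − sin α − sin β) − atan2(2, p) = -0.055603 rad; t = (α − φ) mod 2π = 5.995979 rad, q = (β − φ) mod 2π = 5.772577 rad → L = 2.22·(5.995979 + 3.799500 + 5.772577) = 2.22·15.568056 = 34.561085 m
RLR: c = (6 − d² + 2cos(α−β) + 2d(sin α − sin β))/8 = -0.003654; p = 2π − arccos c = 4.708734 rad; φ = atan2(cos α − cos β, d − sin α + sin β) = 0.034548 rad; t = (α − φ + p/2) mod 2π = 1.977010 rad, q = (α − β − t + p) mod 2π = 2.955127 rad → L = 2.22·(1.977010 + 4.708734 + 2.955127) = 2.22·9.640871 = 21.402734 m
LRL: c = (6 − d² + 2cos(α−β) − 2d(sin α − sin β))/8 = -0.307336; p = 2π − arccos c = 4.399996 rad; φ = atan2(cos β − cos α, d + sin α − sin β) = -0.030269 rad; t = (φ − α + p/2) mod 2π = 2.512539 rad, q = (β − α − t + p) mod 2π = 1.664056 rad → L = 2.22·(2.512539 + 4.399996 + 1.664056) = 2.22·8.576591 = 19.040031 m
Shortest: LSR with L = 6.836711 m ≈ 6.8367 m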